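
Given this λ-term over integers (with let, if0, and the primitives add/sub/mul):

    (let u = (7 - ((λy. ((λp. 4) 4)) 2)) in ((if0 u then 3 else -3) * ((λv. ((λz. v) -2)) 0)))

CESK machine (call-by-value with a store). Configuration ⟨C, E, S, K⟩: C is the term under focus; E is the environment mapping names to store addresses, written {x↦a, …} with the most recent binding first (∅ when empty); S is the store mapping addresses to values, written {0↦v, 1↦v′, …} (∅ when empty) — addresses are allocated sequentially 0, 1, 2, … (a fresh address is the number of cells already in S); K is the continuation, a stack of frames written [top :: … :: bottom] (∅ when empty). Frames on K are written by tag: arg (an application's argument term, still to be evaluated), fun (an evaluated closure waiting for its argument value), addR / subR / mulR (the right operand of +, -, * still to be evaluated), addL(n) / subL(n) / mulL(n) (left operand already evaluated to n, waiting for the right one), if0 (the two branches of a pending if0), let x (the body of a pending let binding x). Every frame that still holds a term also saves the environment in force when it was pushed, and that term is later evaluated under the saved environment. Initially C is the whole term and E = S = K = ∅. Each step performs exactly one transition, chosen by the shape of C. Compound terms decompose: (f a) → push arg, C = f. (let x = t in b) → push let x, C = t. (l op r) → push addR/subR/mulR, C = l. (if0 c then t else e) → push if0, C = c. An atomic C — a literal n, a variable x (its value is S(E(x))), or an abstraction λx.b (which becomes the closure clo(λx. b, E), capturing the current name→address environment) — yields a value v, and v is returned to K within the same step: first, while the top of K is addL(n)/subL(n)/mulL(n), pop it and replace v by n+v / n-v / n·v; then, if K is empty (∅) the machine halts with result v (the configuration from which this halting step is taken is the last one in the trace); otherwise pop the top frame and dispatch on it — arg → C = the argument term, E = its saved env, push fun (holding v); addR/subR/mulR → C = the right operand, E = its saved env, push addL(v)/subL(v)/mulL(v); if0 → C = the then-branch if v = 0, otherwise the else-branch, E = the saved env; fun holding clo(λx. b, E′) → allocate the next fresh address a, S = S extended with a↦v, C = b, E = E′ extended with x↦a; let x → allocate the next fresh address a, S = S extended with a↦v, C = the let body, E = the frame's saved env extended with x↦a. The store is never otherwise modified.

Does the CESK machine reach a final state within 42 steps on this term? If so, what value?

Answer: 0

Derivation:
step 0: [C=(let u = (7 - ((λy. ((λp. 4) 4)) 2)) in ((if0 u then 3 else -3) * ((λv. ((λz. v) -2)) 0))) | E=∅ | S=∅ | K=∅]
step 1: [C=(7 - ((λy. ((λp. 4) 4)) 2)) | E=∅ | S=∅ | K=[let u]]
step 2: [C=7 | E=∅ | S=∅ | K=[subR :: let u]]
step 3: [C=((λy. ((λp. 4) 4)) 2) | E=∅ | S=∅ | K=[subL(7) :: let u]]
step 4: [C=(λy. ((λp. 4) 4)) | E=∅ | S=∅ | K=[arg :: subL(7) :: let u]]
step 5: [C=2 | E=∅ | S=∅ | K=[fun :: subL(7) :: let u]]
step 6: [C=((λp. 4) 4) | E={y↦0} | S={0↦2} | K=[subL(7) :: let u]]
step 7: [C=(λp. 4) | E={y↦0} | S={0↦2} | K=[arg :: subL(7) :: let u]]
step 8: [C=4 | E={y↦0} | S={0↦2} | K=[fun :: subL(7) :: let u]]
step 9: [C=4 | E={p↦1, y↦0} | S={0↦2, 1↦4} | K=[subL(7) :: let u]]
step 10: [C=((if0 u then 3 else -3) * ((λv. ((λz. v) -2)) 0)) | E={u↦2} | S={0↦2, 1↦4, 2↦3} | K=∅]
step 11: [C=(if0 u then 3 else -3) | E={u↦2} | S={0↦2, 1↦4, 2↦3} | K=[mulR]]
step 12: [C=u | E={u↦2} | S={0↦2, 1↦4, 2↦3} | K=[if0 :: mulR]]
step 13: [C=-3 | E={u↦2} | S={0↦2, 1↦4, 2↦3} | K=[mulR]]
step 14: [C=((λv. ((λz. v) -2)) 0) | E={u↦2} | S={0↦2, 1↦4, 2↦3} | K=[mulL(-3)]]
step 15: [C=(λv. ((λz. v) -2)) | E={u↦2} | S={0↦2, 1↦4, 2↦3} | K=[arg :: mulL(-3)]]
step 16: [C=0 | E={u↦2} | S={0↦2, 1↦4, 2↦3} | K=[fun :: mulL(-3)]]
step 17: [C=((λz. v) -2) | E={v↦3, u↦2} | S={0↦2, 1↦4, 2↦3, 3↦0} | K=[mulL(-3)]]
step 18: [C=(λz. v) | E={v↦3, u↦2} | S={0↦2, 1↦4, 2↦3, 3↦0} | K=[arg :: mulL(-3)]]
step 19: [C=-2 | E={v↦3, u↦2} | S={0↦2, 1↦4, 2↦3, 3↦0} | K=[fun :: mulL(-3)]]
step 20: [C=v | E={z↦4, v↦3, u↦2} | S={0↦2, 1↦4, 2↦3, 3↦0, 4↦-2} | K=[mulL(-3)]]
→ final value 0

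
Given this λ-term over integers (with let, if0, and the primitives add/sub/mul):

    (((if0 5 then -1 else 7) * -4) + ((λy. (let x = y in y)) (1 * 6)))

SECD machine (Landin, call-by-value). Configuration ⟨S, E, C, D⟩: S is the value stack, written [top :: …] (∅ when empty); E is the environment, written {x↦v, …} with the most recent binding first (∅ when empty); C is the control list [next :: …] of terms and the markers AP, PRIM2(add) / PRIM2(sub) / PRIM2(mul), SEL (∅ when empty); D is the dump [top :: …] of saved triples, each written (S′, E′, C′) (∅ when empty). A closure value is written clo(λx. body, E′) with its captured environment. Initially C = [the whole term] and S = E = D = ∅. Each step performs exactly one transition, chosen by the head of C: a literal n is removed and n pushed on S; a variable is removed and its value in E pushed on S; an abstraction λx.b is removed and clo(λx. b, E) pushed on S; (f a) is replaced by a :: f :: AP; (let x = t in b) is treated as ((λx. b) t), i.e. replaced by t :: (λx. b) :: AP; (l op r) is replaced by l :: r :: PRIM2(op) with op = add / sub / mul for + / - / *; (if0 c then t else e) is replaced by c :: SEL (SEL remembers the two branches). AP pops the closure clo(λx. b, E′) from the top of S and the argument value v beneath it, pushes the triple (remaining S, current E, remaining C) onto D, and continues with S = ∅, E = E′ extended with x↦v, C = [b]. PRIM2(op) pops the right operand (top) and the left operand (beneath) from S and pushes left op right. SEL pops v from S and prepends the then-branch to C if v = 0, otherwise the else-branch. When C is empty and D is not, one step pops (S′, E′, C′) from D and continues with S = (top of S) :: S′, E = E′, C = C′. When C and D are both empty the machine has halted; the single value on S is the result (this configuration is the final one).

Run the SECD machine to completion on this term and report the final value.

Answer: -22

Execution trace:
t=0: <S=∅, E=∅, C=[(((if0 5 then -1 else 7) * -4) + ((λy. (let x = y in y)) (1 * 6)))], D=∅>
t=1: <S=∅, E=∅, C=[((if0 5 then -1 else 7) * -4) :: ((λy. (let x = y in y)) (1 * 6)) :: PRIM2(add)], D=∅>
t=2: <S=∅, E=∅, C=[(if0 5 then -1 else 7) :: -4 :: PRIM2(mul) :: ((λy. (let x = y in y)) (1 * 6)) :: PRIM2(add)], D=∅>
t=3: <S=∅, E=∅, C=[5 :: SEL :: -4 :: PRIM2(mul) :: ((λy. (let x = y in y)) (1 * 6)) :: PRIM2(add)], D=∅>
t=4: <S=[5], E=∅, C=[SEL :: -4 :: PRIM2(mul) :: ((λy. (let x = y in y)) (1 * 6)) :: PRIM2(add)], D=∅>
t=5: <S=∅, E=∅, C=[7 :: -4 :: PRIM2(mul) :: ((λy. (let x = y in y)) (1 * 6)) :: PRIM2(add)], D=∅>
t=6: <S=[7], E=∅, C=[-4 :: PRIM2(mul) :: ((λy. (let x = y in y)) (1 * 6)) :: PRIM2(add)], D=∅>
t=7: <S=[-4 :: 7], E=∅, C=[PRIM2(mul) :: ((λy. (let x = y in y)) (1 * 6)) :: PRIM2(add)], D=∅>
t=8: <S=[-28], E=∅, C=[((λy. (let x = y in y)) (1 * 6)) :: PRIM2(add)], D=∅>
t=9: <S=[-28], E=∅, C=[(1 * 6) :: (λy. (let x = y in y)) :: AP :: PRIM2(add)], D=∅>
t=10: <S=[-28], E=∅, C=[1 :: 6 :: PRIM2(mul) :: (λy. (let x = y in y)) :: AP :: PRIM2(add)], D=∅>
t=11: <S=[1 :: -28], E=∅, C=[6 :: PRIM2(mul) :: (λy. (let x = y in y)) :: AP :: PRIM2(add)], D=∅>
t=12: <S=[6 :: 1 :: -28], E=∅, C=[PRIM2(mul) :: (λy. (let x = y in y)) :: AP :: PRIM2(add)], D=∅>
t=13: <S=[6 :: -28], E=∅, C=[(λy. (let x = y in y)) :: AP :: PRIM2(add)], D=∅>
t=14: <S=[clo(λy. (let x = y in y), ∅) :: 6 :: -28], E=∅, C=[AP :: PRIM2(add)], D=∅>
t=15: <S=∅, E={y↦6}, C=[(let x = y in y)], D=[([-28], ∅, [PRIM2(add)])]>
t=16: <S=∅, E={y↦6}, C=[y :: (λx. y) :: AP], D=[([-28], ∅, [PRIM2(add)])]>
t=17: <S=[6], E={y↦6}, C=[(λx. y) :: AP], D=[([-28], ∅, [PRIM2(add)])]>
t=18: <S=[clo(λx. y, {y↦6}) :: 6], E={y↦6}, C=[AP], D=[([-28], ∅, [PRIM2(add)])]>
t=19: <S=∅, E={x↦6, y↦6}, C=[y], D=[(∅, {y↦6}, ∅) :: ([-28], ∅, [PRIM2(add)])]>
t=20: <S=[6], E={x↦6, y↦6}, C=∅, D=[(∅, {y↦6}, ∅) :: ([-28], ∅, [PRIM2(add)])]>
t=21: <S=[6], E={y↦6}, C=∅, D=[([-28], ∅, [PRIM2(add)])]>
t=22: <S=[6 :: -28], E=∅, C=[PRIM2(add)], D=∅>
t=23: <S=[-22], E=∅, C=∅, D=∅>
→ final value -22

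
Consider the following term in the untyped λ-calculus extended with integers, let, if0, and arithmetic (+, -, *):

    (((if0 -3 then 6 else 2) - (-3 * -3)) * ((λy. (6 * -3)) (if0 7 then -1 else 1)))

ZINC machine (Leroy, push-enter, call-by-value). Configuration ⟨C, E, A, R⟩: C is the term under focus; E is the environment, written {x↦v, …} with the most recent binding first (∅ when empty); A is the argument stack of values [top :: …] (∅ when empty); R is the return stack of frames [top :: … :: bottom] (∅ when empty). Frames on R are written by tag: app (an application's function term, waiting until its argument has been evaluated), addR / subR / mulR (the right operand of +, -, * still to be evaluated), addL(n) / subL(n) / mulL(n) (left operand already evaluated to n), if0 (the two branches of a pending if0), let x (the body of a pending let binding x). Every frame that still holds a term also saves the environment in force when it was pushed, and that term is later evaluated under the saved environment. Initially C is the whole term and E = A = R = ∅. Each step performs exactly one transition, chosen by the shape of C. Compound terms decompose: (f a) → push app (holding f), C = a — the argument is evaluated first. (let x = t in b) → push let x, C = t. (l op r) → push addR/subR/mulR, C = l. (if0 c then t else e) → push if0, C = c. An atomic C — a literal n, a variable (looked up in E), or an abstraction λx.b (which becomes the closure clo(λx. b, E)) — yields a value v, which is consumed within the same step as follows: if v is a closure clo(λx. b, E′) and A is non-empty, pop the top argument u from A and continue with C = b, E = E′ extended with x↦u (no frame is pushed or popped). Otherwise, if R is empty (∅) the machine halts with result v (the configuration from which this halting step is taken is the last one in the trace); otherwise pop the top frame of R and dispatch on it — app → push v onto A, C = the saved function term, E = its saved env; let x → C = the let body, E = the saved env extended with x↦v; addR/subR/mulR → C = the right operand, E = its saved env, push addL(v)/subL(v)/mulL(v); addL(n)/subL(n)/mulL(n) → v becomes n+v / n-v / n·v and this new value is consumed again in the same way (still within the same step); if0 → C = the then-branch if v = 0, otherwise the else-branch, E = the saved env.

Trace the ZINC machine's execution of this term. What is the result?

Answer: 126

Execution trace:
[0] <C=(((if0 -3 then 6 else 2) - (-3 * -3)) * ((λy. (6 * -3)) (if0 7 then -1 else 1))), E=∅, A=∅, R=∅>
[1] <C=((if0 -3 then 6 else 2) - (-3 * -3)), E=∅, A=∅, R=[mulR]>
[2] <C=(if0 -3 then 6 else 2), E=∅, A=∅, R=[subR :: mulR]>
[3] <C=-3, E=∅, A=∅, R=[if0 :: subR :: mulR]>
[4] <C=2, E=∅, A=∅, R=[subR :: mulR]>
[5] <C=(-3 * -3), E=∅, A=∅, R=[subL(2) :: mulR]>
[6] <C=-3, E=∅, A=∅, R=[mulR :: subL(2) :: mulR]>
[7] <C=-3, E=∅, A=∅, R=[mulL(-3) :: subL(2) :: mulR]>
[8] <C=((λy. (6 * -3)) (if0 7 then -1 else 1)), E=∅, A=∅, R=[mulL(-7)]>
[9] <C=(if0 7 then -1 else 1), E=∅, A=∅, R=[app :: mulL(-7)]>
[10] <C=7, E=∅, A=∅, R=[if0 :: app :: mulL(-7)]>
[11] <C=1, E=∅, A=∅, R=[app :: mulL(-7)]>
[12] <C=(λy. (6 * -3)), E=∅, A=[1], R=[mulL(-7)]>
[13] <C=(6 * -3), E={y↦1}, A=∅, R=[mulL(-7)]>
[14] <C=6, E={y↦1}, A=∅, R=[mulR :: mulL(-7)]>
[15] <C=-3, E={y↦1}, A=∅, R=[mulL(6) :: mulL(-7)]>
→ final value 126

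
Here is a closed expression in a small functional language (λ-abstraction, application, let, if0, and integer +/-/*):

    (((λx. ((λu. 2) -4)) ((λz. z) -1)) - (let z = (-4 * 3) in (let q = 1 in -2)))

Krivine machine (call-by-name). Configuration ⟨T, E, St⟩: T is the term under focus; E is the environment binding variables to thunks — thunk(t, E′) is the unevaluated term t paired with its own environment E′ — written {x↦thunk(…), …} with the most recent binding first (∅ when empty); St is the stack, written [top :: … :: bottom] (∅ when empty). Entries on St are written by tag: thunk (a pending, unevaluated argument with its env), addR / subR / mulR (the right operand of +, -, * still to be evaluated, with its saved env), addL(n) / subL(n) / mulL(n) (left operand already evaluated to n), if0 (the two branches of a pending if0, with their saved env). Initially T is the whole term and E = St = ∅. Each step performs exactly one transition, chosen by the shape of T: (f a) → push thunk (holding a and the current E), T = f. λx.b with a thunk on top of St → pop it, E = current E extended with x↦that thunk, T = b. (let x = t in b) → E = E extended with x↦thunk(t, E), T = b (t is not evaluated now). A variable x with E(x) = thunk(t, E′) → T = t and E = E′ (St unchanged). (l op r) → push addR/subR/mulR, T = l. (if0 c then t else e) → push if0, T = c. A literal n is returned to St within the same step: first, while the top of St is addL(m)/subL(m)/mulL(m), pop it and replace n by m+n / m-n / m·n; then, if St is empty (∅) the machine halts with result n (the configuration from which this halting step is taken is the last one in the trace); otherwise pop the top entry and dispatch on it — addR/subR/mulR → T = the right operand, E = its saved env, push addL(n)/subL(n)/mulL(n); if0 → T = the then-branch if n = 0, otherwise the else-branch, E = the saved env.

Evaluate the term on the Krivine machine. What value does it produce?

t=0: ⟨T=(((λx. ((λu. 2) -4)) ((λz. z) -1)) - (let z = (-4 * 3) in (let q = 1 in -2))); E=∅; St=∅⟩
t=1: ⟨T=((λx. ((λu. 2) -4)) ((λz. z) -1)); E=∅; St=[subR]⟩
t=2: ⟨T=(λx. ((λu. 2) -4)); E=∅; St=[thunk :: subR]⟩
t=3: ⟨T=((λu. 2) -4); E={x↦thunk(((λz. z) -1), ∅)}; St=[subR]⟩
t=4: ⟨T=(λu. 2); E={x↦thunk(((λz. z) -1), ∅)}; St=[thunk :: subR]⟩
t=5: ⟨T=2; E={u↦thunk(-4, {x↦thunk(((λz. z) -1), ∅)}), x↦thunk(((λz. z) -1), ∅)}; St=[subR]⟩
t=6: ⟨T=(let z = (-4 * 3) in (let q = 1 in -2)); E=∅; St=[subL(2)]⟩
t=7: ⟨T=(let q = 1 in -2); E={z↦thunk((-4 * 3), ∅)}; St=[subL(2)]⟩
t=8: ⟨T=-2; E={q↦thunk(1, {z↦thunk((-4 * 3), ∅)}), z↦thunk((-4 * 3), ∅)}; St=[subL(2)]⟩
→ final value 4

Answer: 4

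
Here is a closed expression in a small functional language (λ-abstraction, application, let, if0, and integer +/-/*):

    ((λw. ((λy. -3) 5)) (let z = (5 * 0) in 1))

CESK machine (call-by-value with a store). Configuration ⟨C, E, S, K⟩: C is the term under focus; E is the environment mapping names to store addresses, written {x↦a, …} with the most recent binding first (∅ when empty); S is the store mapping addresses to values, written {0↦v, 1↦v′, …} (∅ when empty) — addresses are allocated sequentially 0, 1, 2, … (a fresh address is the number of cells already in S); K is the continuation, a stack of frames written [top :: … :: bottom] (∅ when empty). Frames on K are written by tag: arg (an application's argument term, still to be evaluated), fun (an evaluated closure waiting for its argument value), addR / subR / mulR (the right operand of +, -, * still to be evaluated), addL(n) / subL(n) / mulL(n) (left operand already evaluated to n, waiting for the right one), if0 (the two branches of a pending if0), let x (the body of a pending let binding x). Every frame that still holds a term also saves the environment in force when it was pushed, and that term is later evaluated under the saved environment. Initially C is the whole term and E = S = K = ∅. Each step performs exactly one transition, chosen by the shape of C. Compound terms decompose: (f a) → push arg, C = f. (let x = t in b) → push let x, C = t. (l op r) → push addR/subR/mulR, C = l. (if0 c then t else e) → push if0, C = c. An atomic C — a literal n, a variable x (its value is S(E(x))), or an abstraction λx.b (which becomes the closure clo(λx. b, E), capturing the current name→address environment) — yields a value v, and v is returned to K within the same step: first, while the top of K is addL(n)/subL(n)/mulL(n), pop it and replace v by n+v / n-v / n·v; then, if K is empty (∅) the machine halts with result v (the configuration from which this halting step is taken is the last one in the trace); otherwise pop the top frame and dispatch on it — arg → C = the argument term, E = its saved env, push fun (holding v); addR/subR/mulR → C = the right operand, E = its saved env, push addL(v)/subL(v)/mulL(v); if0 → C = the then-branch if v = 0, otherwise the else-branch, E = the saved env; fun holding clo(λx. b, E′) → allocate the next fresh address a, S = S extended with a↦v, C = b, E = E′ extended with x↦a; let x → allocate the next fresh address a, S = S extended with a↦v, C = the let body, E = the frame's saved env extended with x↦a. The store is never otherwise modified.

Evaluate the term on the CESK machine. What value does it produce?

t=0: <C=((λw. ((λy. -3) 5)) (let z = (5 * 0) in 1)), E=∅, S=∅, K=∅>
t=1: <C=(λw. ((λy. -3) 5)), E=∅, S=∅, K=[arg]>
t=2: <C=(let z = (5 * 0) in 1), E=∅, S=∅, K=[fun]>
t=3: <C=(5 * 0), E=∅, S=∅, K=[let z :: fun]>
t=4: <C=5, E=∅, S=∅, K=[mulR :: let z :: fun]>
t=5: <C=0, E=∅, S=∅, K=[mulL(5) :: let z :: fun]>
t=6: <C=1, E={z↦0}, S={0↦0}, K=[fun]>
t=7: <C=((λy. -3) 5), E={w↦1}, S={0↦0, 1↦1}, K=∅>
t=8: <C=(λy. -3), E={w↦1}, S={0↦0, 1↦1}, K=[arg]>
t=9: <C=5, E={w↦1}, S={0↦0, 1↦1}, K=[fun]>
t=10: <C=-3, E={y↦2, w↦1}, S={0↦0, 1↦1, 2↦5}, K=∅>
→ final value -3

Answer: -3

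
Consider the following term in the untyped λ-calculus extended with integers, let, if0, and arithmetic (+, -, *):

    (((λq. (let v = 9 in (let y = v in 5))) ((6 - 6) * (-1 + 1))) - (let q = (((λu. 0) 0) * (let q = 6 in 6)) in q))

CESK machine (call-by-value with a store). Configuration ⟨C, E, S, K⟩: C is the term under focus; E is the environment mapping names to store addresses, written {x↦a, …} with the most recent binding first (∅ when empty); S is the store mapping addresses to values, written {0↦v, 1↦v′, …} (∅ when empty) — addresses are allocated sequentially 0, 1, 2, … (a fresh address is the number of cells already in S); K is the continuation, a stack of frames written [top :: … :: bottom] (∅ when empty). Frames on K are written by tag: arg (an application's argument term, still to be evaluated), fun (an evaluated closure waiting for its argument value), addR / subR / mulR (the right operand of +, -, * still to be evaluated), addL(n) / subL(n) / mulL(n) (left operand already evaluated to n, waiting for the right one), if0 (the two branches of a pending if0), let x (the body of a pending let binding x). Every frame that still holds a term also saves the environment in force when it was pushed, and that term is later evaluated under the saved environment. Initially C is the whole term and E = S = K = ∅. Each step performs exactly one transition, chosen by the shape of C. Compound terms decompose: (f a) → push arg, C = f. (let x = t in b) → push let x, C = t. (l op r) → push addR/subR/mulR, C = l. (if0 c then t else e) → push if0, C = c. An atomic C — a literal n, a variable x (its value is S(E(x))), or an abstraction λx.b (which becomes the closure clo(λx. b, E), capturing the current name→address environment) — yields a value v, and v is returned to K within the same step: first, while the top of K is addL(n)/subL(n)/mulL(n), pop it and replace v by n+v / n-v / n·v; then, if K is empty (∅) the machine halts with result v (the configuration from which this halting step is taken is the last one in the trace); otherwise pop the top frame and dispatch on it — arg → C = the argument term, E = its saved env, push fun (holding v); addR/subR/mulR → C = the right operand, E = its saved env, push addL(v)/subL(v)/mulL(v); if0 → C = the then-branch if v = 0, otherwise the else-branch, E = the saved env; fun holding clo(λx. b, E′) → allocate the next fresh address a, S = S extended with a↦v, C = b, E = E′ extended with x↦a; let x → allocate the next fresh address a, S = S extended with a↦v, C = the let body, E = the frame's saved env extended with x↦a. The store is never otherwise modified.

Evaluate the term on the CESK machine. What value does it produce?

0. <C=(((λq. (let v = 9 in (let y = v in 5))) ((6 - 6) * (-1 + 1))) - (let q = (((λu. 0) 0) * (let q = 6 in 6)) in q)), E=∅, S=∅, K=∅>
1. <C=((λq. (let v = 9 in (let y = v in 5))) ((6 - 6) * (-1 + 1))), E=∅, S=∅, K=[subR]>
2. <C=(λq. (let v = 9 in (let y = v in 5))), E=∅, S=∅, K=[arg :: subR]>
3. <C=((6 - 6) * (-1 + 1)), E=∅, S=∅, K=[fun :: subR]>
4. <C=(6 - 6), E=∅, S=∅, K=[mulR :: fun :: subR]>
5. <C=6, E=∅, S=∅, K=[subR :: mulR :: fun :: subR]>
6. <C=6, E=∅, S=∅, K=[subL(6) :: mulR :: fun :: subR]>
7. <C=(-1 + 1), E=∅, S=∅, K=[mulL(0) :: fun :: subR]>
8. <C=-1, E=∅, S=∅, K=[addR :: mulL(0) :: fun :: subR]>
9. <C=1, E=∅, S=∅, K=[addL(-1) :: mulL(0) :: fun :: subR]>
10. <C=(let v = 9 in (let y = v in 5)), E={q↦0}, S={0↦0}, K=[subR]>
11. <C=9, E={q↦0}, S={0↦0}, K=[let v :: subR]>
12. <C=(let y = v in 5), E={v↦1, q↦0}, S={0↦0, 1↦9}, K=[subR]>
13. <C=v, E={v↦1, q↦0}, S={0↦0, 1↦9}, K=[let y :: subR]>
14. <C=5, E={y↦2, v↦1, q↦0}, S={0↦0, 1↦9, 2↦9}, K=[subR]>
15. <C=(let q = (((λu. 0) 0) * (let q = 6 in 6)) in q), E=∅, S={0↦0, 1↦9, 2↦9}, K=[subL(5)]>
16. <C=(((λu. 0) 0) * (let q = 6 in 6)), E=∅, S={0↦0, 1↦9, 2↦9}, K=[let q :: subL(5)]>
17. <C=((λu. 0) 0), E=∅, S={0↦0, 1↦9, 2↦9}, K=[mulR :: let q :: subL(5)]>
18. <C=(λu. 0), E=∅, S={0↦0, 1↦9, 2↦9}, K=[arg :: mulR :: let q :: subL(5)]>
19. <C=0, E=∅, S={0↦0, 1↦9, 2↦9}, K=[fun :: mulR :: let q :: subL(5)]>
20. <C=0, E={u↦3}, S={0↦0, 1↦9, 2↦9, 3↦0}, K=[mulR :: let q :: subL(5)]>
21. <C=(let q = 6 in 6), E=∅, S={0↦0, 1↦9, 2↦9, 3↦0}, K=[mulL(0) :: let q :: subL(5)]>
22. <C=6, E=∅, S={0↦0, 1↦9, 2↦9, 3↦0}, K=[let q :: mulL(0) :: let q :: subL(5)]>
23. <C=6, E={q↦4}, S={0↦0, 1↦9, 2↦9, 3↦0, 4↦6}, K=[mulL(0) :: let q :: subL(5)]>
24. <C=q, E={q↦5}, S={0↦0, 1↦9, 2↦9, 3↦0, 4↦6, 5↦0}, K=[subL(5)]>
→ final value 5

Answer: 5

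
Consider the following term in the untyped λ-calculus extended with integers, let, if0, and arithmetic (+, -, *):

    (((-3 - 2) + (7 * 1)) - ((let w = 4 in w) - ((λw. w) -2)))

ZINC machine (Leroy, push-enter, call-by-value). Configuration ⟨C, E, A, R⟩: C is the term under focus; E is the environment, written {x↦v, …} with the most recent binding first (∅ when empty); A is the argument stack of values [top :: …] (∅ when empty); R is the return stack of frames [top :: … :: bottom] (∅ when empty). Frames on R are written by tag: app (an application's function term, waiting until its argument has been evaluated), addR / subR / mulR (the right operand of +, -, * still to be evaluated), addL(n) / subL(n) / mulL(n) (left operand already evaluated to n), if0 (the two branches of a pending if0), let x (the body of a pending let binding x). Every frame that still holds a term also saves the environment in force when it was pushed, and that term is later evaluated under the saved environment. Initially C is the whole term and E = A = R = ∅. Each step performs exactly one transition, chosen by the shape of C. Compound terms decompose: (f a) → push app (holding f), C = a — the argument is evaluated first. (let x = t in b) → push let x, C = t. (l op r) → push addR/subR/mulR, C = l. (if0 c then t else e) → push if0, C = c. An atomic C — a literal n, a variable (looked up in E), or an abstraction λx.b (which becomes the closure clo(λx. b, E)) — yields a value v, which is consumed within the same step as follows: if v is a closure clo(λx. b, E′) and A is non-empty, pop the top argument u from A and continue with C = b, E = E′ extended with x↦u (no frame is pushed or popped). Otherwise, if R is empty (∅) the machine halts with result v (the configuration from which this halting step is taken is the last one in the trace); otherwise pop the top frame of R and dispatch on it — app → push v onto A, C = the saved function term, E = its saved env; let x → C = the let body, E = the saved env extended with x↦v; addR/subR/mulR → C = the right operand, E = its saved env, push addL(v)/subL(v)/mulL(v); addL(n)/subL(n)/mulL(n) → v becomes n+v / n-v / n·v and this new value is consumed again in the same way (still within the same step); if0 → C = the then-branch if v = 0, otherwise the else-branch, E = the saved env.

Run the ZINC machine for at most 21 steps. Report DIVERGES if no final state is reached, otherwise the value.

0. <C=(((-3 - 2) + (7 * 1)) - ((let w = 4 in w) - ((λw. w) -2))), E=∅, A=∅, R=∅>
1. <C=((-3 - 2) + (7 * 1)), E=∅, A=∅, R=[subR]>
2. <C=(-3 - 2), E=∅, A=∅, R=[addR :: subR]>
3. <C=-3, E=∅, A=∅, R=[subR :: addR :: subR]>
4. <C=2, E=∅, A=∅, R=[subL(-3) :: addR :: subR]>
5. <C=(7 * 1), E=∅, A=∅, R=[addL(-5) :: subR]>
6. <C=7, E=∅, A=∅, R=[mulR :: addL(-5) :: subR]>
7. <C=1, E=∅, A=∅, R=[mulL(7) :: addL(-5) :: subR]>
8. <C=((let w = 4 in w) - ((λw. w) -2)), E=∅, A=∅, R=[subL(2)]>
9. <C=(let w = 4 in w), E=∅, A=∅, R=[subR :: subL(2)]>
10. <C=4, E=∅, A=∅, R=[let w :: subR :: subL(2)]>
11. <C=w, E={w↦4}, A=∅, R=[subR :: subL(2)]>
12. <C=((λw. w) -2), E=∅, A=∅, R=[subL(4) :: subL(2)]>
13. <C=-2, E=∅, A=∅, R=[app :: subL(4) :: subL(2)]>
14. <C=(λw. w), E=∅, A=[-2], R=[subL(4) :: subL(2)]>
15. <C=w, E={w↦-2}, A=∅, R=[subL(4) :: subL(2)]>
→ final value -4

Answer: -4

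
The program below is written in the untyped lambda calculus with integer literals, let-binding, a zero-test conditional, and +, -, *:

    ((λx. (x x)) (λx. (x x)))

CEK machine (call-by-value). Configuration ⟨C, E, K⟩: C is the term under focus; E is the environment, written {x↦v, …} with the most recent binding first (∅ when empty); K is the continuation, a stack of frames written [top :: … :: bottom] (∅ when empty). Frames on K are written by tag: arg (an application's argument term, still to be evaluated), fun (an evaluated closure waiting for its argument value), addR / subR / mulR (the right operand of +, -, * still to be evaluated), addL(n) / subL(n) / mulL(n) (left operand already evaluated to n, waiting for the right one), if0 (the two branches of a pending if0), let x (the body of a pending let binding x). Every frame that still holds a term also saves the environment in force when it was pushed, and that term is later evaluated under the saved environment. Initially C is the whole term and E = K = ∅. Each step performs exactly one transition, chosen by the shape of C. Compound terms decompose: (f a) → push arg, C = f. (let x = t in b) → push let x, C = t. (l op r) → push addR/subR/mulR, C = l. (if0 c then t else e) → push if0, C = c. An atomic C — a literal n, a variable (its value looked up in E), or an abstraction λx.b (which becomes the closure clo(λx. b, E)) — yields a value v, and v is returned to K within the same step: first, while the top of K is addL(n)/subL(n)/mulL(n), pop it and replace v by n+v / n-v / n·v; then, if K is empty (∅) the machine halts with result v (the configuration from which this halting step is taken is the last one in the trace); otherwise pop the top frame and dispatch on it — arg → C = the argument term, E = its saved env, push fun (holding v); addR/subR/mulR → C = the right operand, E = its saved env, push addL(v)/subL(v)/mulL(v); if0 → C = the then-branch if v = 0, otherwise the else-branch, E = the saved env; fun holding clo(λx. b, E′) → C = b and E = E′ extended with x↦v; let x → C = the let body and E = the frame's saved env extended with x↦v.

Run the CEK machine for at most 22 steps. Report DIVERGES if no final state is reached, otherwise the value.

0. [C=((λx. (x x)) (λx. (x x))) | E=∅ | K=∅]
1. [C=(λx. (x x)) | E=∅ | K=[arg]]
2. [C=(λx. (x x)) | E=∅ | K=[fun]]
3. [C=(x x) | E={x↦clo(λx. (x x), ∅)} | K=∅]
4. [C=x | E={x↦clo(λx. (x x), ∅)} | K=[arg]]
5. [C=x | E={x↦clo(λx. (x x), ∅)} | K=[fun]]
… configuration repeats with period 3 (steps 3–5 recur indefinitely) …

Answer: DIVERGES (no final state within 22 steps)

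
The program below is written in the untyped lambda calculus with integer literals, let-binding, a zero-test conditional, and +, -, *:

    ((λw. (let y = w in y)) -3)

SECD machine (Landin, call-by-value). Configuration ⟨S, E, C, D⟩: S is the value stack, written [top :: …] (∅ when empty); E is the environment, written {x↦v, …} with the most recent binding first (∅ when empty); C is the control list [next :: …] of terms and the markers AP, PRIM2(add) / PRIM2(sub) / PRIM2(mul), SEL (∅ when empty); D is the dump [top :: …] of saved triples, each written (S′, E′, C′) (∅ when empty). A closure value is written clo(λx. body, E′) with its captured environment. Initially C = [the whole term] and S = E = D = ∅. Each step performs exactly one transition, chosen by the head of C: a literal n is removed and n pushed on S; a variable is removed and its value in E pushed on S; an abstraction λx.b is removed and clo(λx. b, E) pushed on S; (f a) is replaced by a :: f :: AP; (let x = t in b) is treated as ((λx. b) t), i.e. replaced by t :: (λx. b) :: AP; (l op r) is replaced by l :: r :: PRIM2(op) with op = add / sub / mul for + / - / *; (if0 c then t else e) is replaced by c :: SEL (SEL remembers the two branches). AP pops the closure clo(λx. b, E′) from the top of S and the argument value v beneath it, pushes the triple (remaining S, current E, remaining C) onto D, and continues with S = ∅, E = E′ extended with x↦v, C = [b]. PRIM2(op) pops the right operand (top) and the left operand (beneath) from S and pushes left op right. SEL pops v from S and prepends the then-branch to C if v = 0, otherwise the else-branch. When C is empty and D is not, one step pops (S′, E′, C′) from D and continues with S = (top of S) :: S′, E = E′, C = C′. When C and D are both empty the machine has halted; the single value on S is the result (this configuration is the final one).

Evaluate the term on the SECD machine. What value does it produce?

t=0: ⟨S=∅; E=∅; C=[((λw. (let y = w in y)) -3)]; D=∅⟩
t=1: ⟨S=∅; E=∅; C=[-3 :: (λw. (let y = w in y)) :: AP]; D=∅⟩
t=2: ⟨S=[-3]; E=∅; C=[(λw. (let y = w in y)) :: AP]; D=∅⟩
t=3: ⟨S=[clo(λw. (let y = w in y), ∅) :: -3]; E=∅; C=[AP]; D=∅⟩
t=4: ⟨S=∅; E={w↦-3}; C=[(let y = w in y)]; D=[(∅, ∅, ∅)]⟩
t=5: ⟨S=∅; E={w↦-3}; C=[w :: (λy. y) :: AP]; D=[(∅, ∅, ∅)]⟩
t=6: ⟨S=[-3]; E={w↦-3}; C=[(λy. y) :: AP]; D=[(∅, ∅, ∅)]⟩
t=7: ⟨S=[clo(λy. y, {w↦-3}) :: -3]; E={w↦-3}; C=[AP]; D=[(∅, ∅, ∅)]⟩
t=8: ⟨S=∅; E={y↦-3, w↦-3}; C=[y]; D=[(∅, {w↦-3}, ∅) :: (∅, ∅, ∅)]⟩
t=9: ⟨S=[-3]; E={y↦-3, w↦-3}; C=∅; D=[(∅, {w↦-3}, ∅) :: (∅, ∅, ∅)]⟩
t=10: ⟨S=[-3]; E={w↦-3}; C=∅; D=[(∅, ∅, ∅)]⟩
t=11: ⟨S=[-3]; E=∅; C=∅; D=∅⟩
→ final value -3

Answer: -3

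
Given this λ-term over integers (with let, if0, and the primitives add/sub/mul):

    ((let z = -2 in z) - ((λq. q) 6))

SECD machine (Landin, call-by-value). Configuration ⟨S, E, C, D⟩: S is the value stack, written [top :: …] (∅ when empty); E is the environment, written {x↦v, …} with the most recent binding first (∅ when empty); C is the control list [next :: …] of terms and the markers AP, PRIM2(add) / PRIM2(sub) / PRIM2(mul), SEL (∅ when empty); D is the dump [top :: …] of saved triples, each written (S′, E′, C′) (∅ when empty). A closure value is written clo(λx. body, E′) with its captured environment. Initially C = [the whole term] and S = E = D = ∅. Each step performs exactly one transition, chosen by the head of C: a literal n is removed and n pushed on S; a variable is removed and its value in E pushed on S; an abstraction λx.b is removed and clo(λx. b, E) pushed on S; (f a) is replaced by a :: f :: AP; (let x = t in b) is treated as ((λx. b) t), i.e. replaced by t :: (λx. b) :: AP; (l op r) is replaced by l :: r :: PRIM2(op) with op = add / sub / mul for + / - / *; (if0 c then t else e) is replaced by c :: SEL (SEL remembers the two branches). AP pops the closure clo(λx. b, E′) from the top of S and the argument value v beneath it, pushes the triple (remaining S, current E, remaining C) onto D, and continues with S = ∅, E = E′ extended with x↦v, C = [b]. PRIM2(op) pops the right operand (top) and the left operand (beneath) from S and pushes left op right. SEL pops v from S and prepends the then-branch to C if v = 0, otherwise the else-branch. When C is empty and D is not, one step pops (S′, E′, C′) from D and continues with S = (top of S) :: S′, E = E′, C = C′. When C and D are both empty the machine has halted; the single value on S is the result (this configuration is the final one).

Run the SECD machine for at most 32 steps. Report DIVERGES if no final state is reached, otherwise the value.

Answer: -8

Machine steps:
[0] <S=∅, E=∅, C=[((let z = -2 in z) - ((λq. q) 6))], D=∅>
[1] <S=∅, E=∅, C=[(let z = -2 in z) :: ((λq. q) 6) :: PRIM2(sub)], D=∅>
[2] <S=∅, E=∅, C=[-2 :: (λz. z) :: AP :: ((λq. q) 6) :: PRIM2(sub)], D=∅>
[3] <S=[-2], E=∅, C=[(λz. z) :: AP :: ((λq. q) 6) :: PRIM2(sub)], D=∅>
[4] <S=[clo(λz. z, ∅) :: -2], E=∅, C=[AP :: ((λq. q) 6) :: PRIM2(sub)], D=∅>
[5] <S=∅, E={z↦-2}, C=[z], D=[(∅, ∅, [((λq. q) 6) :: PRIM2(sub)])]>
[6] <S=[-2], E={z↦-2}, C=∅, D=[(∅, ∅, [((λq. q) 6) :: PRIM2(sub)])]>
[7] <S=[-2], E=∅, C=[((λq. q) 6) :: PRIM2(sub)], D=∅>
[8] <S=[-2], E=∅, C=[6 :: (λq. q) :: AP :: PRIM2(sub)], D=∅>
[9] <S=[6 :: -2], E=∅, C=[(λq. q) :: AP :: PRIM2(sub)], D=∅>
[10] <S=[clo(λq. q, ∅) :: 6 :: -2], E=∅, C=[AP :: PRIM2(sub)], D=∅>
[11] <S=∅, E={q↦6}, C=[q], D=[([-2], ∅, [PRIM2(sub)])]>
[12] <S=[6], E={q↦6}, C=∅, D=[([-2], ∅, [PRIM2(sub)])]>
[13] <S=[6 :: -2], E=∅, C=[PRIM2(sub)], D=∅>
[14] <S=[-8], E=∅, C=∅, D=∅>
→ final value -8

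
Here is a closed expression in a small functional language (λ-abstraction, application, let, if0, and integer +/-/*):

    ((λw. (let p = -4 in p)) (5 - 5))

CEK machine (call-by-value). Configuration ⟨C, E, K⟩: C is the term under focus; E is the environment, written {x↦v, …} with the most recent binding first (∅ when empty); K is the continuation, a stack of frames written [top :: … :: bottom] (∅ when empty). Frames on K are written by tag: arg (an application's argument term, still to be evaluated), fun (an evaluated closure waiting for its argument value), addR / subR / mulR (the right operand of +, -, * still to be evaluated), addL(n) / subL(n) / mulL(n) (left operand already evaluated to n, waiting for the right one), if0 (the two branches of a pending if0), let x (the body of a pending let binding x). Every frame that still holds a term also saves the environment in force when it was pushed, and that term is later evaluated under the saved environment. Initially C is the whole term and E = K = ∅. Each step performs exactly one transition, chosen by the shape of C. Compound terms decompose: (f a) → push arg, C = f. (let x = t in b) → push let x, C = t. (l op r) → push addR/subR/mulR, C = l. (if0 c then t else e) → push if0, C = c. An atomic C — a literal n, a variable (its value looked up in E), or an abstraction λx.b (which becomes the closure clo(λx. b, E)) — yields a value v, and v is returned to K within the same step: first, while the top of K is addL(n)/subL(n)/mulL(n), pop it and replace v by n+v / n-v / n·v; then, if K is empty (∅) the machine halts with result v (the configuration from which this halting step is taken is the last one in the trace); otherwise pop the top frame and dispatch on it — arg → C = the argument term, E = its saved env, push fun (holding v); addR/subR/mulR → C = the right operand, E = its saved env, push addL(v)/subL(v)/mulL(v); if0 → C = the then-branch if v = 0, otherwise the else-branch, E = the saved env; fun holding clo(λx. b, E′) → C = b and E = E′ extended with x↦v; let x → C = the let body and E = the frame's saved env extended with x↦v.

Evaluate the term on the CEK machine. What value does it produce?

Answer: -4

Machine steps:
[0] [C=((λw. (let p = -4 in p)) (5 - 5)) | E=∅ | K=∅]
[1] [C=(λw. (let p = -4 in p)) | E=∅ | K=[arg]]
[2] [C=(5 - 5) | E=∅ | K=[fun]]
[3] [C=5 | E=∅ | K=[subR :: fun]]
[4] [C=5 | E=∅ | K=[subL(5) :: fun]]
[5] [C=(let p = -4 in p) | E={w↦0} | K=∅]
[6] [C=-4 | E={w↦0} | K=[let p]]
[7] [C=p | E={p↦-4, w↦0} | K=∅]
→ final value -4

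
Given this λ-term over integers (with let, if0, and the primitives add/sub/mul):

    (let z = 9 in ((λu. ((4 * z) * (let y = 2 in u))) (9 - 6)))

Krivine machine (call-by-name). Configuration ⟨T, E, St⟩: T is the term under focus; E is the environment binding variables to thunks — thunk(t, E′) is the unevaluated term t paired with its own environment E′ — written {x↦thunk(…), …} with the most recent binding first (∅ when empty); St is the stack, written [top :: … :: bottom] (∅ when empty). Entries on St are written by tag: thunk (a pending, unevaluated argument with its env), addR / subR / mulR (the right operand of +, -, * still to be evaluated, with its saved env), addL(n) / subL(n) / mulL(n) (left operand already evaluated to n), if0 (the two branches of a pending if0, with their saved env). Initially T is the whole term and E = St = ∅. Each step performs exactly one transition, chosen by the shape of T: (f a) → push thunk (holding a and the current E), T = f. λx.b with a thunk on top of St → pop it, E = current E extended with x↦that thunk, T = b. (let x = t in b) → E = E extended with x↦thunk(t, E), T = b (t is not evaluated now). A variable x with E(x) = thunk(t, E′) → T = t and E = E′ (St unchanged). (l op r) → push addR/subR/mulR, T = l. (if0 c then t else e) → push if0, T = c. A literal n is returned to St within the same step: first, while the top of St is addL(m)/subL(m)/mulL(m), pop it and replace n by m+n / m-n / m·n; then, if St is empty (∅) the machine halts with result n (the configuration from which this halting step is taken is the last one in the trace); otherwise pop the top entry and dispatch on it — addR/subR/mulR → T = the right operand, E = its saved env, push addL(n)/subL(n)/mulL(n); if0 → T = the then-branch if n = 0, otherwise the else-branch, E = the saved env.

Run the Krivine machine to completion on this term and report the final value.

[0] <T=(let z = 9 in ((λu. ((4 * z) * (let y = 2 in u))) (9 - 6))), E=∅, St=∅>
[1] <T=((λu. ((4 * z) * (let y = 2 in u))) (9 - 6)), E={z↦thunk(9, ∅)}, St=∅>
[2] <T=(λu. ((4 * z) * (let y = 2 in u))), E={z↦thunk(9, ∅)}, St=[thunk]>
[3] <T=((4 * z) * (let y = 2 in u)), E={u↦thunk((9 - 6), {z↦thunk(9, ∅)}), z↦thunk(9, ∅)}, St=∅>
[4] <T=(4 * z), E={u↦thunk((9 - 6), {z↦thunk(9, ∅)}), z↦thunk(9, ∅)}, St=[mulR]>
[5] <T=4, E={u↦thunk((9 - 6), {z↦thunk(9, ∅)}), z↦thunk(9, ∅)}, St=[mulR :: mulR]>
[6] <T=z, E={u↦thunk((9 - 6), {z↦thunk(9, ∅)}), z↦thunk(9, ∅)}, St=[mulL(4) :: mulR]>
[7] <T=9, E=∅, St=[mulL(4) :: mulR]>
[8] <T=(let y = 2 in u), E={u↦thunk((9 - 6), {z↦thunk(9, ∅)}), z↦thunk(9, ∅)}, St=[mulL(36)]>
[9] <T=u, E={y↦thunk(2, {u↦thunk((9 - 6), {z↦thunk(9, ∅)}), z↦thunk(9, ∅)}), u↦thunk((9 - 6), {z↦thunk(9, ∅)}), z↦thunk(9, ∅)}, St=[mulL(36)]>
[10] <T=(9 - 6), E={z↦thunk(9, ∅)}, St=[mulL(36)]>
[11] <T=9, E={z↦thunk(9, ∅)}, St=[subR :: mulL(36)]>
[12] <T=6, E={z↦thunk(9, ∅)}, St=[subL(9) :: mulL(36)]>
→ final value 108

Answer: 108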